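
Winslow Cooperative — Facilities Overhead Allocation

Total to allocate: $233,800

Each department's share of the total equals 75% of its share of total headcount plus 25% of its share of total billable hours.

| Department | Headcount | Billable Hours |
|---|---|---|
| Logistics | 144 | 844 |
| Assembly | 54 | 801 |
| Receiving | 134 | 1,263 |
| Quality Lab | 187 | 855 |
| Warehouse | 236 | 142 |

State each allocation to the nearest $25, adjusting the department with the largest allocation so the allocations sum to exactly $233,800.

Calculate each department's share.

Logistics: $46,075; Assembly: $24,525; Receiving: $50,025; Quality Lab: $56,225; Warehouse: $56,950

Totals — headcount 755, billable hours 3,905.
Composite weights (75% headcount + 25% billable hours): Logistics 0.1971; Assembly 0.1049; Receiving 0.2140; Quality Lab 0.2405; Warehouse 0.2435.
Pro-rata amounts: Logistics 46,077.22; Assembly 24,530.95; Receiving 50,026.29; Quality Lab 56,228.69; Warehouse 56,936.85.
After rounding ($25): Logistics $46,075; Assembly $24,525; Receiving $50,025; Quality Lab $56,225; Warehouse $56,925. Sum = $233,775.
Difference $233,800 − $233,775 = +$25 applied to largest allocation (Warehouse): Warehouse becomes $56,950.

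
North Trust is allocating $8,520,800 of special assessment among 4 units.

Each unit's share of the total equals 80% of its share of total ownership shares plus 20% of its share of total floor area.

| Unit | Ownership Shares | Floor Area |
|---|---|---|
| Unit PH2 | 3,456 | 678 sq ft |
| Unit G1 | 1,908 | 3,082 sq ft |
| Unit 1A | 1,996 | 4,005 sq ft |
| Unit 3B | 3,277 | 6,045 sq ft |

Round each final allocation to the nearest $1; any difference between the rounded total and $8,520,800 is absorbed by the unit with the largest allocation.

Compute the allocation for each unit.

Totals — ownership shares 10,637, floor area 13,810.
Combined weights (80% ownership shares + 20% floor area): Unit PH2 0.2697; Unit G1 0.1881; Unit 1A 0.2081; Unit 3B 0.3340.
Raw shares: Unit PH2 2,298,416.63; Unit G1 1,603,047.33; Unit 1A 1,773,340.06; Unit 3B 2,845,995.98.
At nearest $1: Unit PH2 $2,298,417; Unit G1 $1,603,047; Unit 1A $1,773,340; Unit 3B $2,845,996. Sum = $8,520,800.
Rounded total matches; no reconciliation needed.

Unit PH2: $2,298,417 · Unit G1: $1,603,047 · Unit 1A: $1,773,340 · Unit 3B: $2,845,996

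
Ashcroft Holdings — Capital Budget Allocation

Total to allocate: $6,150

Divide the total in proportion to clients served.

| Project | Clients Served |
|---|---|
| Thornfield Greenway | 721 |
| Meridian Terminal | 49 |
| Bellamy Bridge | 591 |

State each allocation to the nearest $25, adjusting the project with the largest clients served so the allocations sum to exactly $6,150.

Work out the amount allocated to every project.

Thornfield Greenway: $3,250 · Meridian Terminal: $225 · Bellamy Bridge: $2,675

Clients served total: 721 + 49 + 591 = 1,361.
Unrounded shares: Thornfield Greenway 3,258.01; Meridian Terminal 221.42; Bellamy Bridge 2,670.57.
At nearest $25: Thornfield Greenway $3,250; Meridian Terminal $225; Bellamy Bridge $2,675. Sum = $6,150.
Rounded total matches; no reconciliation needed.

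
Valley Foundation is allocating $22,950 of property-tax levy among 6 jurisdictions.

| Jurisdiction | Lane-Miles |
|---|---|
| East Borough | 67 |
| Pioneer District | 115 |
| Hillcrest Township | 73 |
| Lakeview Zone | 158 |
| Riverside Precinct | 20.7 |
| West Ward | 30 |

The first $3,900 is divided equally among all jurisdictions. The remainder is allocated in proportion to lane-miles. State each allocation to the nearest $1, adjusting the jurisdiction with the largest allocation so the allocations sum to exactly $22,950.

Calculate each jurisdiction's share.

East Borough: $3,403 · Pioneer District: $5,374 · Hillcrest Township: $3,649 · Lakeview Zone: $7,142 · Riverside Precinct: $1,500 · West Ward: $1,882

$3,900 shared equally gives $650 per jurisdiction.
Remainder $19,050 by lane-miles (total 463.7): East Borough 2,752.53 → $2,753; Pioneer District 4,724.499 → $4,724; Hillcrest Township 2,999.03 → $2,999; Lakeview Zone 6,491.05 → $6,491; Riverside Precinct 850.41 → $850; West Ward 1,232.48 → $1,232.
Rounding difference +$1 on remainder applied to Lakeview Zone.
Totals: East Borough $650 + $2,753 = $3,403; Pioneer District $650 + $4,724 = $5,374; Hillcrest Township $650 + $2,999 = $3,649; Lakeview Zone $650 + $6,492 = $7,142; Riverside Precinct $650 + $850 = $1,500; West Ward $650 + $1,232 = $1,882.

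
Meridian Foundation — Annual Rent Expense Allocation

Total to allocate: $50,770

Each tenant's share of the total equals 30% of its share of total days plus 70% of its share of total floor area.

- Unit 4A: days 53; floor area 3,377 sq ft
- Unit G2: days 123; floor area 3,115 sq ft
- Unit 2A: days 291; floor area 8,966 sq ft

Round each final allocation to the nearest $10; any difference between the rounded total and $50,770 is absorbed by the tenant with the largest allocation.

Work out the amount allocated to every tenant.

Unit 4A: $9,490 | Unit G2: $11,170 | Unit 2A: $30,110

Totals — days 467, floor area 15,458.
Composite weights (30% days + 70% floor area): Unit 4A 0.1870; Unit G2 0.2201; Unit 2A 0.5930.
Unrounded shares: Unit 4A 9,492.53; Unit G2 11,173.19; Unit 2A 30,104.28.
After rounding ($10): Unit 4A $9,490; Unit G2 $11,170; Unit 2A $30,100. Sum = $50,760.
Difference $50,770 − $50,760 = +$10 applied to largest allocation (Unit 2A): Unit 2A becomes $30,110.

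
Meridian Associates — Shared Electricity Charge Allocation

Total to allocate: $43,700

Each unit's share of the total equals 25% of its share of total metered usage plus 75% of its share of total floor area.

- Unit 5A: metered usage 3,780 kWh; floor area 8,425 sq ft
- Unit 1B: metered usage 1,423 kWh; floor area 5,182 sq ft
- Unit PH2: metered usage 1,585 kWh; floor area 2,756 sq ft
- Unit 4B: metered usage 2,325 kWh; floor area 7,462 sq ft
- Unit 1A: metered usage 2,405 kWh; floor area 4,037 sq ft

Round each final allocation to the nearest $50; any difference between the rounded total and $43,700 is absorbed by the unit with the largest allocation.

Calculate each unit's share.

Unit 5A: $13,450; Unit 1B: $7,450; Unit PH2: $4,750; Unit 4B: $11,000; Unit 1A: $7,050

Totals — metered usage 11,518, floor area 27,862.
Composite weights (25% metered usage + 75% floor area): Unit 5A 0.3088; Unit 1B 0.1704; Unit PH2 0.1086; Unit 4B 0.2513; Unit 1A 0.1609.
Proportional shares: Unit 5A 13,496.00; Unit 1B 7,445.50; Unit PH2 4,745.37; Unit 4B 10,983.10; Unit 1A 7,030.04.
After rounding ($50): Unit 5A $13,500; Unit 1B $7,450; Unit PH2 $4,750; Unit 4B $11,000; Unit 1A $7,050. Sum = $43,750.
Difference $43,700 − $43,750 = −$50 applied to largest allocation (Unit 5A): Unit 5A becomes $13,450.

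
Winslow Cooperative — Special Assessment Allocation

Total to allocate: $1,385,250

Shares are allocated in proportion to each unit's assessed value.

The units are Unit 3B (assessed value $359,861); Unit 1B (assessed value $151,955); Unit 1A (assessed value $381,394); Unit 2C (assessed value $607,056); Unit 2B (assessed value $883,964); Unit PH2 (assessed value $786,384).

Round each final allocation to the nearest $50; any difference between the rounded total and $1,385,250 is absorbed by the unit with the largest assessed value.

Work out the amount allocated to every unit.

Assessed value total: 3,170,614.
Proportional shares: Unit 3B 359,861/3,170,614 × $1,385,250 = 157,224.26; Unit 1B 151,955/3,170,614 × $1,385,250 = 66,389.56; Unit 1A 381,394/3,170,614 × $1,385,250 = 166,632.09; Unit 2C 607,056/3,170,614 × $1,385,250 = 265,224.44; Unit 2B 883,964/3,170,614 × $1,385,250 = 386,206.31; Unit PH2 786,384/3,170,614 × $1,385,250 = 343,573.34.
After rounding ($50): Unit 3B $157,200; Unit 1B $66,400; Unit 1A $166,650; Unit 2C $265,200; Unit 2B $386,200; Unit PH2 $343,550. Sum = $1,385,200.
Difference $1,385,250 − $1,385,200 = +$50 applied to largest assessed value (Unit 2B): Unit 2B becomes $386,250.

Unit 3B: $157,200; Unit 1B: $66,400; Unit 1A: $166,650; Unit 2C: $265,200; Unit 2B: $386,250; Unit PH2: $343,550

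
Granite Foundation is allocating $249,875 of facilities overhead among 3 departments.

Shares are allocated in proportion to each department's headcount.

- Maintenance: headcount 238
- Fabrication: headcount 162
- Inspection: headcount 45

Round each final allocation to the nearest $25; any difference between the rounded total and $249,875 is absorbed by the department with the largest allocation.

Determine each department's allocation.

Maintenance: $133,625 | Fabrication: $90,975 | Inspection: $25,275

Total headcount = 445.
Raw shares: Maintenance 238/445 × $249,875 = 133,641.01; Fabrication 162/445 × $249,875 = 90,965.73; Inspection 45/445 × $249,875 = 25,268.26.
Rounded to nearest $25: Maintenance $133,650; Fabrication $90,975; Inspection $25,275. Sum = $249,900.
Difference $249,875 − $249,900 = −$25 applied to largest allocation (Maintenance): Maintenance becomes $133,625.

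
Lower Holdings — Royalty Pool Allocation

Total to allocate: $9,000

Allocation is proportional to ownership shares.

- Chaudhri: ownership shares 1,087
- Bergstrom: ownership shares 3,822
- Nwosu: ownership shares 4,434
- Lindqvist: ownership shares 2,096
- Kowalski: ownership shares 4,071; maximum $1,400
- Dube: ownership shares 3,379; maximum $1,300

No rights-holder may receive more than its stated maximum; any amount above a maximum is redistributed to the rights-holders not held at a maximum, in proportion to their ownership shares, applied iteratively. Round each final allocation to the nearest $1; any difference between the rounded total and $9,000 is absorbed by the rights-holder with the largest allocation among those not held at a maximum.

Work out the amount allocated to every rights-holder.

Chaudhri: $599; Bergstrom: $2,105; Nwosu: $2,442; Lindqvist: $1,154; Kowalski: $1,400; Dube: $1,300

Sum of ownership shares: 18,889.
Pro-rata shares before constraints: Chaudhri 517.92; Bergstrom 1,821.06; Nwosu 2,112.66; Lindqvist 998.68; Kowalski 1,939.70; Dube 1,609.98.
Held at cap: Kowalski ($1,400), Dube ($1,300); residual $6,300 reallocated over remaining ownership shares 11,439.
Shares after redistribution: Chaudhri 598.66 → $599; Bergstrom 2,104.96 → $2,105; Nwosu 2,442.01 → $2,442; Lindqvist 1,154.37 → $1,154.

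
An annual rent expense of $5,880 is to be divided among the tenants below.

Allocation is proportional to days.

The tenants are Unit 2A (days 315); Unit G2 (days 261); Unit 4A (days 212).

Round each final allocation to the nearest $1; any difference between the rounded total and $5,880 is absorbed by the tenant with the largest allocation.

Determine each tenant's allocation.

Combined days = 788.
Pro-rata amounts: Unit 2A 315/788 × $5,880 = 2,350.51; Unit G2 261/788 × $5,880 = 1,947.56; Unit 4A 212/788 × $5,880 = 1,581.93.
At nearest $1: Unit 2A $2,351; Unit G2 $1,948; Unit 4A $1,582. Sum = $5,881.
Difference $5,880 − $5,881 = −$1 applied to largest allocation (Unit 2A): Unit 2A becomes $2,350.

Unit 2A: $2,350; Unit G2: $1,948; Unit 4A: $1,582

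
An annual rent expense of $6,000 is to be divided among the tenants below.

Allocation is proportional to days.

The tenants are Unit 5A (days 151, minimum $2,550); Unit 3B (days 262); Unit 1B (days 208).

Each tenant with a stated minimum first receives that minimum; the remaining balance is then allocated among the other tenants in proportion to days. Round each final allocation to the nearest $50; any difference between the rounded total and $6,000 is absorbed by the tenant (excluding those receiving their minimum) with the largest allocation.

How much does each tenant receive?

Unit 5A: $2,550 · Unit 3B: $1,900 · Unit 1B: $1,550

Fund the minimums — Unit 5A $2,550. Remaining pool $3,450.
Remaining pool split over remaining days 470: Unit 3B 1,923.19 → $1,900; Unit 1B 1,526.81 → $1,550.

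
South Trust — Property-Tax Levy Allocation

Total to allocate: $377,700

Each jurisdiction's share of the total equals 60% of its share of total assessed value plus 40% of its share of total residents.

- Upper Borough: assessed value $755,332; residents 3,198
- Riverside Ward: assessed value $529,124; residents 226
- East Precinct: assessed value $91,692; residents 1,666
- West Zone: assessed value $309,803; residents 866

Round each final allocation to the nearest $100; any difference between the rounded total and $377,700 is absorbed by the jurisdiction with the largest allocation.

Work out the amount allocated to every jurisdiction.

Totals — assessed value 1,685,951, residents 5,956.
Composite weights (60% assessed value + 40% residents): Upper Borough 0.4836; Riverside Ward 0.2035; East Precinct 0.1445; West Zone 0.1684.
Unrounded shares: Upper Borough 182,649.77; Riverside Ward 76,855.83; East Precinct 54,584.72; West Zone 63,609.67.
Rounded to nearest $100: Upper Borough $182,600; Riverside Ward $76,900; East Precinct $54,600; West Zone $63,600. Sum = $377,700.
Sum already equals the total — no adjustment.

Upper Borough: $182,600 · Riverside Ward: $76,900 · East Precinct: $54,600 · West Zone: $63,600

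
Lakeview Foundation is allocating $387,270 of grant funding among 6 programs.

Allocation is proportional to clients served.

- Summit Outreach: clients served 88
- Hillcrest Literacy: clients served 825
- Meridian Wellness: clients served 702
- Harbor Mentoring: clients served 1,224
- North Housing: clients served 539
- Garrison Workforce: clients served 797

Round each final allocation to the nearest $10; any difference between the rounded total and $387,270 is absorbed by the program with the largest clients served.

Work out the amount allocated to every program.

Combined clients served = 88 + 825 + 702 + 1,224 + 539 + 797 = 4,175.
Proportional shares: Summit Outreach 8,162.82; Hillcrest Literacy 76,526.41; Meridian Wellness 65,117.02; Harbor Mentoring 113,537.36; North Housing 49,997.25; Garrison Workforce 73,929.15.
At nearest $10: Summit Outreach $8,160; Hillcrest Literacy $76,530; Meridian Wellness $65,120; Harbor Mentoring $113,540; North Housing $50,000; Garrison Workforce $73,930. Sum = $387,280.
Difference $387,270 − $387,280 = −$10 applied to largest clients served (Harbor Mentoring): Harbor Mentoring becomes $113,530.

Summit Outreach: $8,160 | Hillcrest Literacy: $76,530 | Meridian Wellness: $65,120 | Harbor Mentoring: $113,530 | North Housing: $50,000 | Garrison Workforce: $73,930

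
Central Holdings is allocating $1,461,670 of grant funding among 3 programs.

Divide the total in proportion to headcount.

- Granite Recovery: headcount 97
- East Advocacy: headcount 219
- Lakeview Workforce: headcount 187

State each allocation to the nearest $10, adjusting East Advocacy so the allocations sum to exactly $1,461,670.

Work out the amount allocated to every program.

Granite Recovery: $281,870; East Advocacy: $636,400; Lakeview Workforce: $543,400

Sum of headcount: 503.
Unrounded shares: Granite Recovery 97/503 × $1,461,670 = 281,872.74; East Advocacy 219/503 × $1,461,670 = 636,393.10; Lakeview Workforce 187/503 × $1,461,670 = 543,404.16.
At nearest $10: Granite Recovery $281,870; East Advocacy $636,390; Lakeview Workforce $543,400. Sum = $1,461,660.
Difference $1,461,670 − $1,461,660 = +$10 applied to East Advocacy: East Advocacy becomes $636,400.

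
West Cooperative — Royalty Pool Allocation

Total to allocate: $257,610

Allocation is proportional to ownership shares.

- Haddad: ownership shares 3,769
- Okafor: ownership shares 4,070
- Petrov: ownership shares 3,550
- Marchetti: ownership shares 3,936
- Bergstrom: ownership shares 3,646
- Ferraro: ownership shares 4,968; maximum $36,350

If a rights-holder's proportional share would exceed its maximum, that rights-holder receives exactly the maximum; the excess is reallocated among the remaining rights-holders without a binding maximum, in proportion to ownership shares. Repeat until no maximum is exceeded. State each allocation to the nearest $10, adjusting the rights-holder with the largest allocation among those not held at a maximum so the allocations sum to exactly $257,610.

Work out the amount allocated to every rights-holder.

Total ownership shares = 23,939.
Proportional shares (ignoring caps): Haddad 40,558.59; Okafor 43,797.68; Petrov 38,201.91; Marchetti 42,355.69; Bergstrom 39,234.97; Ferraro 53,461.15.
Capped: Ferraro ($36,350); residual $221,260 reallocated over remaining ownership shares 18,971.
Remaining shares: Haddad 43,958.09 → $43,960; Okafor 47,468.67 → $47,470; Petrov 41,403.88 → $41,400; Marchetti 45,905.82 → $45,910; Bergstrom 42,523.53 → $42,520.

Haddad: $43,960; Okafor: $47,470; Petrov: $41,400; Marchetti: $45,910; Bergstrom: $42,520; Ferraro: $36,350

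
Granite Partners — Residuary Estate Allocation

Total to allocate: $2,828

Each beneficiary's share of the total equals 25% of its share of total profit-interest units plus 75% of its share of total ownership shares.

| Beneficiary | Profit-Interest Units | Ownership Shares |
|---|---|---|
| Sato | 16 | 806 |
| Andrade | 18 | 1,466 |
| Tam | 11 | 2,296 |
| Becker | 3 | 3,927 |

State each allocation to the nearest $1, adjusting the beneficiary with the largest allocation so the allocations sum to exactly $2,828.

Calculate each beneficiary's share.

Totals — profit-interest units 48, ownership shares 8,495.
Blended shares (25% profit-interest units + 75% ownership shares): Sato 0.1545; Andrade 0.2232; Tam 0.2600; Becker 0.3623.
Proportional shares: Sato 436.91; Andrade 631.15; Tam 735.28; Becker 1,024.67.
After rounding ($1): Sato $437; Andrade $631; Tam $735; Becker $1,025. Sum = $2,828.
Rounded total matches; no reconciliation needed.

Sato: $437 | Andrade: $631 | Tam: $735 | Becker: $1,025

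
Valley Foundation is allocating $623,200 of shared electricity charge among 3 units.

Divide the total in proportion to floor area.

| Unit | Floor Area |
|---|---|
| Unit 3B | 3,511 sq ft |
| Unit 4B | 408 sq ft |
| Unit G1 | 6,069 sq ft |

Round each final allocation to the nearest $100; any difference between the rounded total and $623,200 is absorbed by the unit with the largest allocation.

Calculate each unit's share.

Unit 3B: $219,100 · Unit 4B: $25,500 · Unit G1: $378,600

Total floor area = 9,988.
Proportional shares: Unit 3B 3,511/9,988 × $623,200 = 219,068.40; Unit 4B 408/9,988 × $623,200 = 25,457.11; Unit G1 6,069/9,988 × $623,200 = 378,674.49.
At nearest $100: Unit 3B $219,100; Unit 4B $25,500; Unit G1 $378,700. Sum = $623,300.
Difference $623,200 − $623,300 = −$100 applied to largest allocation (Unit G1): Unit G1 becomes $378,600.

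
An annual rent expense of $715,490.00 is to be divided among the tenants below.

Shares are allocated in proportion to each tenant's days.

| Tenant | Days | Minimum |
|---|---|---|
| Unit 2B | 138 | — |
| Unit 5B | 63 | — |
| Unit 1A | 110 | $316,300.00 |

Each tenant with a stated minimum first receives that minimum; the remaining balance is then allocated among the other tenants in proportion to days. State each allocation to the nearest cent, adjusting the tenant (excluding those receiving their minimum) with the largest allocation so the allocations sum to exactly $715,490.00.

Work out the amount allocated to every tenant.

Unit 2B: $274,070.75; Unit 5B: $125,119.25; Unit 1A: $316,300.00

Fund the minimums — Unit 1A $316,300.00. Residual $399,190.00.
Residual split over remaining days 201: Unit 2B 274,070.7463 → $274,070.75; Unit 5B 125,119.2537 → $125,119.25.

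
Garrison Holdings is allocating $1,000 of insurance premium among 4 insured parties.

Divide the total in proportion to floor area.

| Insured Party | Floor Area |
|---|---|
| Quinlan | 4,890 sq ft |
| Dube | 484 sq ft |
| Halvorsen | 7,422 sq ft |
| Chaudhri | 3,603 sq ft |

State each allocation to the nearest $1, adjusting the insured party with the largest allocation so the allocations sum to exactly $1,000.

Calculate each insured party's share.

Combined floor area = 16,399.
Unrounded shares: Quinlan 4,890/16,399 × $1,000 = 298.19; Dube 484/16,399 × $1,000 = 29.51; Halvorsen 7,422/16,399 × $1,000 = 452.59; Chaudhri 3,603/16,399 × $1,000 = 219.71.
At nearest $1: Quinlan $298; Dube $30; Halvorsen $453; Chaudhri $220. Sum = $1,001.
Difference $1,000 − $1,001 = −$1 applied to largest allocation (Halvorsen): Halvorsen becomes $452.

Quinlan: $298 | Dube: $30 | Halvorsen: $452 | Chaudhri: $220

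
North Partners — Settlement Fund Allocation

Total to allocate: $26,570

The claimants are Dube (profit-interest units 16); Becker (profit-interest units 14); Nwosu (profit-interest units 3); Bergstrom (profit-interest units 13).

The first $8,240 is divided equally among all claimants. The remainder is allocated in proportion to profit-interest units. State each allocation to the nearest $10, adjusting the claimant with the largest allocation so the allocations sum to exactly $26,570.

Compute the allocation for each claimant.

First tranche $8,240 split equally: $2,060 each.
Remainder $18,330 by profit-interest units (total 46): Dube 6,375.65 → $6,380; Becker 5,578.70 → $5,580; Nwosu 1,195.43 → $1,200; Bergstrom 5,180.22 → $5,180.
Rounding difference −$10 on remainder applied to Dube.
Totals: Dube $2,060 + $6,370 = $8,430; Becker $2,060 + $5,580 = $7,640; Nwosu $2,060 + $1,200 = $3,260; Bergstrom $2,060 + $5,180 = $7,240.

Dube: $8,430; Becker: $7,640; Nwosu: $3,260; Bergstrom: $7,240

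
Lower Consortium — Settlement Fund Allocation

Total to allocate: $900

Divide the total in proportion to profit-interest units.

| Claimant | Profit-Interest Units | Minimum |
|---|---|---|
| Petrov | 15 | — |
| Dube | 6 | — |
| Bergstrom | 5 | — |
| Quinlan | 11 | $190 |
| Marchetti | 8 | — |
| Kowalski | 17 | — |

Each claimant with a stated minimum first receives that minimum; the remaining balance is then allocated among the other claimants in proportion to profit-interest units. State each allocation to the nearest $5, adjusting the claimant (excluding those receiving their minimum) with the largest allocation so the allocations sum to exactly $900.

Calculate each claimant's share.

Minimums first: Quinlan $190. Residual $710.
Residual split over remaining profit-interest units 51: Petrov 208.82 → $210; Dube 83.53 → $85; Bergstrom 69.61 → $70; Marchetti 111.37 → $110; Kowalski 236.67 → $235.

Petrov: $210; Dube: $85; Bergstrom: $70; Quinlan: $190; Marchetti: $110; Kowalski: $235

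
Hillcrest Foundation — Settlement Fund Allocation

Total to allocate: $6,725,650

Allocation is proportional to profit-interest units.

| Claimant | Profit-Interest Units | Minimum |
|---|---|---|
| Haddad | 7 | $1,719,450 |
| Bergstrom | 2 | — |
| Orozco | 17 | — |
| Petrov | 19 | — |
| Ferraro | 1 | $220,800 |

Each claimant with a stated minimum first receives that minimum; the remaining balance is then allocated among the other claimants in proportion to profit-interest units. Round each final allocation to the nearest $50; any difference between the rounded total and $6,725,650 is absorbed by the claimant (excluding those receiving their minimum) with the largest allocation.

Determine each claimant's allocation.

Haddad: $1,719,450 | Bergstrom: $251,850 | Orozco: $2,140,850 | Petrov: $2,392,700 | Ferraro: $220,800

Minimums first: Haddad $1,719,450; Ferraro $220,800. Remaining pool $4,785,400.
Remaining pool split over remaining profit-interest units 38: Bergstrom 251,863.16 → $251,850; Orozco 2,140,836.84 → $2,140,850; Petrov 2,392,700.00 → $2,392,700.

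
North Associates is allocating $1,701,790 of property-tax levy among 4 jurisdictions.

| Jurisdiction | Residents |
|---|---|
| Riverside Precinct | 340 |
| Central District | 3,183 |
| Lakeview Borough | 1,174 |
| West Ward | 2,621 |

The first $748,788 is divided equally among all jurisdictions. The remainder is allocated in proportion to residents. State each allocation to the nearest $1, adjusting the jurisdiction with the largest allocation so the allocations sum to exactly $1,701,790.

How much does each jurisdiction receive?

Riverside Precinct: $231,474 | Central District: $601,710 | Lakeview Borough: $340,084 | West Ward: $528,522

Equal tier: $748,788 ÷ 4 = $187,197 apiece.
Remainder $953,002 by residents (total 7,318): Riverside Precinct 44,277.22 → $44,277; Central District 414,512.90 → $414,513; Lakeview Borough 152,886.63 → $152,887; West Ward 341,325.26 → $341,325.
Totals: Riverside Precinct $187,197 + $44,277 = $231,474; Central District $187,197 + $414,513 = $601,710; Lakeview Borough $187,197 + $152,887 = $340,084; West Ward $187,197 + $341,325 = $528,522.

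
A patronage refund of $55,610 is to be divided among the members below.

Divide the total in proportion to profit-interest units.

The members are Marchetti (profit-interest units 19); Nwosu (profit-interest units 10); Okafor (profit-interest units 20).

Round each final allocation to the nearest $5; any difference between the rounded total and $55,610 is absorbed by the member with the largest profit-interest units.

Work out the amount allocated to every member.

Marchetti: $21,565 | Nwosu: $11,350 | Okafor: $22,695

Sum of profit-interest units: 49.
Raw shares: Marchetti 19/49 × $55,610 = 21,563.06; Nwosu 10/49 × $55,610 = 11,348.98; Okafor 20/49 × $55,610 = 22,697.96.
After rounding ($5): Marchetti $21,565; Nwosu $11,350; Okafor $22,700. Sum = $55,615.
Difference $55,610 − $55,615 = −$5 applied to largest profit-interest units (Okafor): Okafor becomes $22,695.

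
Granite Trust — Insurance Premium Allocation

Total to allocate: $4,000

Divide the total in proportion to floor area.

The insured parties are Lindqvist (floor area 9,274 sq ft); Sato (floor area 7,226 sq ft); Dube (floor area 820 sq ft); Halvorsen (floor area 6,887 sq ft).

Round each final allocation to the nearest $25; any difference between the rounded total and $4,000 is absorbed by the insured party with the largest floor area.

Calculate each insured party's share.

Sum of floor area: 9,274 + 7,226 + 820 + 6,887 = 24,207.
Raw shares: Lindqvist 1,532.45; Sato 1,194.03; Dube 135.50; Halvorsen 1,138.02.
At nearest $25: Lindqvist $1,525; Sato $1,200; Dube $125; Halvorsen $1,150. Sum = $4,000.
Rounded total matches; no reconciliation needed.

Lindqvist: $1,525 | Sato: $1,200 | Dube: $125 | Halvorsen: $1,150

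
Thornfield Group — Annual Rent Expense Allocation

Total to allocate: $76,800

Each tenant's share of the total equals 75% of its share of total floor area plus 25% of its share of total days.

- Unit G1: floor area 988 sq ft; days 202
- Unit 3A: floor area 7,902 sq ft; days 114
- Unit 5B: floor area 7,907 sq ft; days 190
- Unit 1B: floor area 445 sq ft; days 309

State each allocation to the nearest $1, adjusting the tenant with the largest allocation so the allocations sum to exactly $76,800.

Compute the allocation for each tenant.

Floor area total 17,242; days total 815.
Combined weights (75% floor area + 25% days): Unit G1 0.1049; Unit 3A 0.3787; Unit 5B 0.4022; Unit 1B 0.1141.
Pro-rata amounts: Unit G1 8,059.36; Unit 3A 29,083.70; Unit 5B 30,890.83; Unit 1B 8,766.11.
Rounded to nearest $1: Unit G1 $8,059; Unit 3A $29,084; Unit 5B $30,891; Unit 1B $8,766. Sum = $76,800.
Sum already equals the total — no adjustment.

Unit G1: $8,059 · Unit 3A: $29,084 · Unit 5B: $30,891 · Unit 1B: $8,766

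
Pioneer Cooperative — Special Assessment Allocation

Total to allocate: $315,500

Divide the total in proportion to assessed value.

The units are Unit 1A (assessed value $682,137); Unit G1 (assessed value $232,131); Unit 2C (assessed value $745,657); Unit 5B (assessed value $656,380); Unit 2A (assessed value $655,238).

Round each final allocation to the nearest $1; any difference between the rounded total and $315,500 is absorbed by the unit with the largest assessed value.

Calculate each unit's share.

Total assessed value = 2,971,543.
Proportional shares: Unit 1A 682,137/2,971,543 × $315,500 = 72,425.07; Unit G1 232,131/2,971,543 × $315,500 = 24,646.23; Unit 2C 745,657/2,971,543 × $315,500 = 79,169.23; Unit 5B 656,380/2,971,543 × $315,500 = 69,690.36; Unit 2A 655,238/2,971,543 × $315,500 = 69,569.11.
At nearest $1: Unit 1A $72,425; Unit G1 $24,646; Unit 2C $79,169; Unit 5B $69,690; Unit 2A $69,569. Sum = $315,499.
Difference $315,500 − $315,499 = +$1 applied to largest assessed value (Unit 2C): Unit 2C becomes $79,170.

Unit 1A: $72,425; Unit G1: $24,646; Unit 2C: $79,170; Unit 5B: $69,690; Unit 2A: $69,569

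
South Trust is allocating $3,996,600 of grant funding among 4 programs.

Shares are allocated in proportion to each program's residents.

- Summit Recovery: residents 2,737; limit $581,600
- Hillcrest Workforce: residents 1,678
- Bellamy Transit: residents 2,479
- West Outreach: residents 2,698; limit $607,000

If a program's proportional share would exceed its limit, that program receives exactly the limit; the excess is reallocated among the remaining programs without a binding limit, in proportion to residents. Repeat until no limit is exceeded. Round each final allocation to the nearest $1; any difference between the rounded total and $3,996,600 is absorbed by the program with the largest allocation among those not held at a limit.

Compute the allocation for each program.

Total residents = 9,592.
Proportional shares (ignoring caps): Summit Recovery 1,140,397.64; Hillcrest Workforce 699,155.00; Bellamy Transit 1,032,899.44; West Outreach 1,124,147.91.
Held at cap: Summit Recovery ($581,600), West Outreach ($607,000); residual $2,808,000 reallocated over remaining residents 4,157.
Redistributed shares: Hillcrest Workforce 1,133,467.40 → $1,133,467; Bellamy Transit 1,674,532.60 → $1,674,533.

Summit Recovery: $581,600 | Hillcrest Workforce: $1,133,467 | Bellamy Transit: $1,674,533 | West Outreach: $607,000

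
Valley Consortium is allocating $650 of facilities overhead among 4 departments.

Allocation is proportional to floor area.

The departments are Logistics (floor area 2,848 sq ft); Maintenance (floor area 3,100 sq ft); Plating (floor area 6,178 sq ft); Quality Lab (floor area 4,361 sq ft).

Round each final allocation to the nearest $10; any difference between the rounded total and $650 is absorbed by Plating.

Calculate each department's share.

Logistics: $110 · Maintenance: $120 · Plating: $250 · Quality Lab: $170

Sum of floor area: 16,487.
Unrounded shares: Logistics 2,848/16,487 × $650 = 112.28; Maintenance 3,100/16,487 × $650 = 122.22; Plating 6,178/16,487 × $650 = 243.57; Quality Lab 4,361/16,487 × $650 = 171.93.
Rounded to nearest $10: Logistics $110; Maintenance $120; Plating $240; Quality Lab $170. Sum = $640.
Difference $650 − $640 = +$10 applied to Plating: Plating becomes $250.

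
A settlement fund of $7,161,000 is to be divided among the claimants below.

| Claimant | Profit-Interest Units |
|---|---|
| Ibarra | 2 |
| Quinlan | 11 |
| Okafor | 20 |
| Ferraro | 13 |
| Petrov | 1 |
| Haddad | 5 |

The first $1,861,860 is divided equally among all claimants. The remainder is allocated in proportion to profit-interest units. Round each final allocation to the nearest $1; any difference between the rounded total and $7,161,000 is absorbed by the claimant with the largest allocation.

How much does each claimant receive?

$1,861,860 shared equally gives $310,310 per claimant.
Remainder $5,299,140 by profit-interest units (total 52): Ibarra 203,813.08 → $203,813; Quinlan 1,120,971.92 → $1,120,972; Okafor 2,038,130.77 → $2,038,131; Ferraro 1,324,785.00 → $1,324,785; Petrov 101,906.54 → $101,907; Haddad 509,532.69 → $509,533.
Rounding difference −$1 on remainder applied to Okafor.
Totals: Ibarra $310,310 + $203,813 = $514,123; Quinlan $310,310 + $1,120,972 = $1,431,282; Okafor $310,310 + $2,038,130 = $2,348,440; Ferraro $310,310 + $1,324,785 = $1,635,095; Petrov $310,310 + $101,907 = $412,217; Haddad $310,310 + $509,533 = $819,843.

Ibarra: $514,123 | Quinlan: $1,431,282 | Okafor: $2,348,440 | Ferraro: $1,635,095 | Petrov: $412,217 | Haddad: $819,843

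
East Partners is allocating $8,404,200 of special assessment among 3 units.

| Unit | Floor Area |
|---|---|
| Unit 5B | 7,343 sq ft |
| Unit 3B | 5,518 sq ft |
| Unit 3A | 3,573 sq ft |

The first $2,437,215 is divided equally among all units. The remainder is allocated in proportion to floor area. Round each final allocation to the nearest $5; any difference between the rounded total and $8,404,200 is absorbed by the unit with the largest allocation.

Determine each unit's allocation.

Unit 5B: $3,478,555 | Unit 3B: $2,815,925 | Unit 3A: $2,109,720

Equal tier: $2,437,215 ÷ 3 = $812,405 apiece.
Remainder $5,966,985 by floor area (total 16,434): Unit 5B 2,666,153.76 → $2,666,155; Unit 3B 2,003,518.51 → $2,003,520; Unit 3A 1,297,312.73 → $1,297,315.
Rounding difference −$5 on remainder applied to Unit 5B.
Totals: Unit 5B $812,405 + $2,666,150 = $3,478,555; Unit 3B $812,405 + $2,003,520 = $2,815,925; Unit 3A $812,405 + $1,297,315 = $2,109,720.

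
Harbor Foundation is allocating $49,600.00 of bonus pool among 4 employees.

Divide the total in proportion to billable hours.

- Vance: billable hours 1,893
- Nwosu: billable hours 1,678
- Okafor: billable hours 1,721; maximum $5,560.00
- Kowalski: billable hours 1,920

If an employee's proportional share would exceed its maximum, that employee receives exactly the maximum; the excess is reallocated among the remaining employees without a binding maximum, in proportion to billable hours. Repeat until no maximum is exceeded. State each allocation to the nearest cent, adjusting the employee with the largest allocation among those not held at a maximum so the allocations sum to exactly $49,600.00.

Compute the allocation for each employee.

Total billable hours = 7,212.
Proportional shares (ignoring caps): Vance 13,018.9684; Nwosu 11,540.3217; Okafor 11,836.0510; Kowalski 13,204.6589.
Capped: Okafor ($5,560.00); residual $44,040.00 reallocated over remaining billable hours 5,491.
Remaining shares: Vance 15,182.6115 → $15,182.61; Nwosu 13,458.2262 → $13,458.23; Kowalski 15,399.1623 → $15,399.16.

Vance: $15,182.61 | Nwosu: $13,458.23 | Okafor: $5,560.00 | Kowalski: $15,399.16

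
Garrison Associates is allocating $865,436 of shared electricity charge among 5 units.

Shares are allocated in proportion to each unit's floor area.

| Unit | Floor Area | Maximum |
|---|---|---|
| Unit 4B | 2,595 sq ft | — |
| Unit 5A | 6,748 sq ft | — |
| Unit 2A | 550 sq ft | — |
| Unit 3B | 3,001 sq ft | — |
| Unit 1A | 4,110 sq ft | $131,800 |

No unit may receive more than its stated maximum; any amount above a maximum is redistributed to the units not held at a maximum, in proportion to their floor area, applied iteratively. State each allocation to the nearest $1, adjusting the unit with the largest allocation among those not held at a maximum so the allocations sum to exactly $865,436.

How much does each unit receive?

Sum of floor area: 17,004.
Unconstrained shares: Unit 4B 132,075.18; Unit 5A 343,446.37; Unit 2A 27,992.81; Unit 3B 152,738.97; Unit 1A 209,182.66.
Cap binds for Unit 1A ($131,800); remaining pool $733,636 reallocated over remaining floor area 12,894.
Remaining shares: Unit 4B 147,648.94 → $147,649; Unit 5A 383,944.14 → $383,944; Unit 2A 31,293.61 → $31,294; Unit 3B 170,749.31 → $170,749.

Unit 4B: $147,649; Unit 5A: $383,944; Unit 2A: $31,294; Unit 3B: $170,749; Unit 1A: $131,800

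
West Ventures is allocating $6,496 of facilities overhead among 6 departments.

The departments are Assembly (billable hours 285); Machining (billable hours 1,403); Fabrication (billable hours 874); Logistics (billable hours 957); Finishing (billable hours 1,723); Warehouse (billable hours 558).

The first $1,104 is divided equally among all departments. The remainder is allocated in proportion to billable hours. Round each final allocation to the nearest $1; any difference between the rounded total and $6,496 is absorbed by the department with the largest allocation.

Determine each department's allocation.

Equal tier: $1,104 ÷ 6 = $184 apiece.
Remainder $5,392 by billable hours (total 5,800): Assembly 264.95 → $265; Machining 1,304.31 → $1,304; Fabrication 812.52 → $813; Logistics 889.68 → $890; Finishing 1,601.80 → $1,602; Warehouse 518.75 → $519.
Rounding difference −$1 on remainder applied to Finishing.
Totals: Assembly $184 + $265 = $449; Machining $184 + $1,304 = $1,488; Fabrication $184 + $813 = $997; Logistics $184 + $890 = $1,074; Finishing $184 + $1,601 = $1,785; Warehouse $184 + $519 = $703.

Assembly: $449 · Machining: $1,488 · Fabrication: $997 · Logistics: $1,074 · Finishing: $1,785 · Warehouse: $703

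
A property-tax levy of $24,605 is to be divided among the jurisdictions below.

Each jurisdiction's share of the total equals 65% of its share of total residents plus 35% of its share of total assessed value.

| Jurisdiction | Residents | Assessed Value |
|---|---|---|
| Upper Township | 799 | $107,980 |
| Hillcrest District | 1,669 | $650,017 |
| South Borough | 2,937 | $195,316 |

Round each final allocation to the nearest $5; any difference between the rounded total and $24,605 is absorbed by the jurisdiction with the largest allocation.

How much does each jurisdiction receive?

Residents total 5,405; assessed value total 953,313.
Composite weights (65% residents + 35% assessed value): Upper Township 0.1357; Hillcrest District 0.4394; South Borough 0.4249.
Unrounded shares: Upper Township 3,339.66; Hillcrest District 10,810.45; South Borough 10,454.89.
Rounded to nearest $5: Upper Township $3,340; Hillcrest District $10,810; South Borough $10,455. Sum = $24,605.
Rounded total matches; no reconciliation needed.

Upper Township: $3,340 · Hillcrest District: $10,810 · South Borough: $10,455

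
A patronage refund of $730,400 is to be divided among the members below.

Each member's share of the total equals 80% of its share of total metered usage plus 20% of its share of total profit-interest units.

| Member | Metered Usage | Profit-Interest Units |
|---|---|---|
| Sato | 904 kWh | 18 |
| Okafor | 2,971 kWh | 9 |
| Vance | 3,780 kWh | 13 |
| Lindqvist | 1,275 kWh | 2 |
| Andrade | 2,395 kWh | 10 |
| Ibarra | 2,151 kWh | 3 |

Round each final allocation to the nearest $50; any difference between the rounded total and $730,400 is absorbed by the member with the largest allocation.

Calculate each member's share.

Sato: $87,000; Okafor: $152,750; Vance: $198,400; Lindqvist: $60,600; Andrade: $130,400; Ibarra: $101,250

Metered usage total 13,476; profit-interest units total 55.
Combined weights (80% metered usage + 20% profit-interest units): Sato 0.1191; Okafor 0.2091; Vance 0.2717; Lindqvist 0.0830; Andrade 0.1785; Ibarra 0.1386.
Pro-rata amounts: Sato 87,005.48; Okafor 152,726.70; Vance 198,428.98; Lindqvist 60,596.06; Andrade 130,407.31; Ibarra 101,235.46.
After rounding ($50): Sato $87,000; Okafor $152,750; Vance $198,450; Lindqvist $60,600; Andrade $130,400; Ibarra $101,250. Sum = $730,450.
Difference $730,400 − $730,450 = −$50 applied to largest allocation (Vance): Vance becomes $198,400.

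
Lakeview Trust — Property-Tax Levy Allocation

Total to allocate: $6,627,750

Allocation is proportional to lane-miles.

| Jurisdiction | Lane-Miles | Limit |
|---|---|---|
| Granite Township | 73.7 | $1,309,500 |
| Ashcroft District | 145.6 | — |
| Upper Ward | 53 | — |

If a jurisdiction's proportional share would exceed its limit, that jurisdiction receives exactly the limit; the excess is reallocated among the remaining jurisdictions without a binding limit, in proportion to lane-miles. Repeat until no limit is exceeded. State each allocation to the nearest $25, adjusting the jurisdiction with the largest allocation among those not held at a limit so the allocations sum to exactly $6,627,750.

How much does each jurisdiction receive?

Lane-miles total: 272.3.
Unconstrained shares: Granite Township 1,793,849.34; Ashcroft District 3,543,886.89; Upper Ward 1,290,013.77.
Cap binds for Granite Township ($1,309,500); residual $5,318,250 reallocated over remaining lane-miles 198.6.
Remaining shares: Ashcroft District 3,898,978.85 → $3,898,975; Upper Ward 1,419,271.15 → $1,419,275.

Granite Township: $1,309,500; Ashcroft District: $3,898,975; Upper Ward: $1,419,275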